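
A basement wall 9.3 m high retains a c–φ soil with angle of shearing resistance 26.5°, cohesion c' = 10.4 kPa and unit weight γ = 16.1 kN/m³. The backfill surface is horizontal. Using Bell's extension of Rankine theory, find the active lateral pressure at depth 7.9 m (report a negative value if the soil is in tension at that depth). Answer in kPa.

K_a = (1 − sin φ)/(1 + sin φ) = 0.3829.
σ_a = K_a γ z − 2c√K_a = 0.3829×16.1×7.9 − 2×10.4×0.6188 = 35.83 kPa.

35.8 kPa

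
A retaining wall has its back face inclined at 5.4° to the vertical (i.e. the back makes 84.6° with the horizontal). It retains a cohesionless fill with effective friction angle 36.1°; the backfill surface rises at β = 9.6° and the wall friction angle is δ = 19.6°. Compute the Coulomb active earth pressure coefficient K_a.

0.307

K_a = sin²(α+φ) / [sin²α · sin(α−δ) · (1 + √{sin(φ+δ)sin(φ−β) / (sin(α−δ)sin(α+β))})²].
With α = 84.6°, φ = 36.1°, δ = 19.6°, β = 9.6°: K_a = 0.3065.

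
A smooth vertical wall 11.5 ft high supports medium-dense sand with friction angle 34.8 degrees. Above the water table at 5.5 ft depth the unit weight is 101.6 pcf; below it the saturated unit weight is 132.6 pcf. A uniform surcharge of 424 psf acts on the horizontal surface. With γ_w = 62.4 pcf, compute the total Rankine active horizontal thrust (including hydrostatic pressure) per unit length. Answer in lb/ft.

4140 lb/ft

K_a = tan²(45° − φ/2) = 0.2733.
γ' = 132.6 − 62.4 = 70.20 pcf. h₂ = H − d_w = 6.0 ft.
σ'_h: at surface K_a·q = 115.9; at WT K_a(q+γd_w) = 268.6; at base K_a(q+γd_w+γ'h₂) = 383.7 psf.
P₁ = ½(115.9+268.6)×5.5 = 1057; P₂ = ½(268.6+383.7)×6.0 = 1957; P_w = ½γ_w h₂² = 1123.
Total = 1057+1957+1123 = 4138 lb/ft.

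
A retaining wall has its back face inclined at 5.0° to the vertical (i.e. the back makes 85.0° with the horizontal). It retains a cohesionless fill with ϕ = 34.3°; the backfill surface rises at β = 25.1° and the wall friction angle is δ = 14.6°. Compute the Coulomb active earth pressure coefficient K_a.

0.434

K_a = sin²(α+φ) / [sin²α · sin(α−δ) · (1 + √{sin(φ+δ)sin(φ−β) / (sin(α−δ)sin(α+β))})²].
With α = 85.0°, φ = 34.3°, δ = 14.6°, β = 25.1°: K_a = 0.4340.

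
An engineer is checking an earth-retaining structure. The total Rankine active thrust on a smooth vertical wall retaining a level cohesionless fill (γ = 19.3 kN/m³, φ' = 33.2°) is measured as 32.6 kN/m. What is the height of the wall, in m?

3.40 m

K_a = 0.2924. P_a = ½ K_a γ H² ⇒ H = √(2P_a/(K_a γ)).
H = √(2×32.6/(0.2924×19.3)) = 3.399 m.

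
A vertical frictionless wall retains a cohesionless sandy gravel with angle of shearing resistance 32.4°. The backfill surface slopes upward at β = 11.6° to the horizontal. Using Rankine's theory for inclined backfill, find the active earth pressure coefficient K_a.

K_a = cos β · (cos β − √(cos²β − cos²φ)) / (cos β + √(cos²β − cos²φ)).
cos β = 0.9796, cos φ = 0.8443, √(cos²β − cos²φ) = 0.4967.
K_a = 0.9796 × (0.9796 − 0.4967)/(0.9796 + 0.4967) = 0.3204.

0.320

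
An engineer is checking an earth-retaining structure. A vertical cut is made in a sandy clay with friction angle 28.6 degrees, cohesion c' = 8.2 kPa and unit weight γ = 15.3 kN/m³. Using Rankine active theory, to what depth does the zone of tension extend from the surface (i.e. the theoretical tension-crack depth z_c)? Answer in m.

K_a = tan²(45° − 28.6°/2) = 0.3525; √K_a = 0.5938.
The active pressure is zero where K_a γ z = 2c√K_a, so z_c = 2c/(γ√K_a) = 2×8.2/(15.3×0.5938) = 1.805 m.

1.81 m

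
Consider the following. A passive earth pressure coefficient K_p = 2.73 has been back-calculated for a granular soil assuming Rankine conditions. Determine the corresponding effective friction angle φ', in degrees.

27.6°

K_p = (1+sin φ)/(1−sin φ) ⇒ sin φ = (K_p − 1)/(K_p + 1) = 0.4638.
φ = arcsin(0.4638) = 27.63°.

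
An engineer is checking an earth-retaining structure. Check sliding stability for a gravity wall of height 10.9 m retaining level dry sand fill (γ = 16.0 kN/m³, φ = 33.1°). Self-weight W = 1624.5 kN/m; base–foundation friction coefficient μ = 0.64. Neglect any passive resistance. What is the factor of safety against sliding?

3.73

K_a = tan²(45° − 33.1°/2) = 0.2936.
P_a = ½K_aγH² = 0.5×0.2936×16.0×10.9² = 279.0 kN/m, acting at H/3 = 3.633 m above the base.
FS_sliding = μW / P_a = 0.64×1624.5 / 279.0 = 3.726.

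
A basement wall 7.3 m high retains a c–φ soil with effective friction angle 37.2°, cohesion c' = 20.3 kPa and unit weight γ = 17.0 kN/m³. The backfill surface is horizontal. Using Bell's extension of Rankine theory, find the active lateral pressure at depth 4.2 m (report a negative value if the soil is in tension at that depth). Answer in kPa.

-2.56 kPa

K_a = (1 − sin φ)/(1 + sin φ) = 0.2464.
σ_a = K_a γ z − 2c√K_a = 0.2464×17.0×4.2 − 2×20.3×0.4964 = -2.560 kPa.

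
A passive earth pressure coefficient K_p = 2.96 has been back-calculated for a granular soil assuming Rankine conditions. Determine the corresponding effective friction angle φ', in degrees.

K_p = (1+sin φ)/(1−sin φ) ⇒ sin φ = (K_p − 1)/(K_p + 1) = 0.4949.
φ = arcsin(0.4949) = 29.67°.

29.7°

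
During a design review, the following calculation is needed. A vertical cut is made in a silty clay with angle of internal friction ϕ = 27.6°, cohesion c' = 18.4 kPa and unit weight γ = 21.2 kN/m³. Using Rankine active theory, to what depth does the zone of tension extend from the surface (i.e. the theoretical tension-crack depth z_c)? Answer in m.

2.87 m

K_a = tan²(45° − 27.6°/2) = 0.3668; √K_a = 0.6056.
The active pressure is zero where K_a γ z = 2c√K_a, so z_c = 2c/(γ√K_a) = 2×18.4/(21.2×0.6056) = 2.866 m.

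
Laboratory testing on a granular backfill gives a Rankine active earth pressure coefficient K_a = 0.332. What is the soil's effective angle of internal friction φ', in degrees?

30.1°

K_a = tan²(45° − φ/2) ⇒ 45° − φ/2 = arctan(√0.332) = 29.95°.
φ = 2(45° − 29.95°) = 30.10°.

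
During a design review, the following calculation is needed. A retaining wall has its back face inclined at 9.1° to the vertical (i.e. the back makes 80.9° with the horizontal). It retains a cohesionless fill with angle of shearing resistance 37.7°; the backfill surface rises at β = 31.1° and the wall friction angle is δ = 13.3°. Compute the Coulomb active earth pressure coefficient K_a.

K_a = sin²(α+φ) / [sin²α · sin(α−δ) · (1 + √{sin(φ+δ)sin(φ−β) / (sin(α−δ)sin(α+β))})²].
With α = 80.9°, φ = 37.7°, δ = 13.3°, β = 31.1°: K_a = 0.4887.

0.489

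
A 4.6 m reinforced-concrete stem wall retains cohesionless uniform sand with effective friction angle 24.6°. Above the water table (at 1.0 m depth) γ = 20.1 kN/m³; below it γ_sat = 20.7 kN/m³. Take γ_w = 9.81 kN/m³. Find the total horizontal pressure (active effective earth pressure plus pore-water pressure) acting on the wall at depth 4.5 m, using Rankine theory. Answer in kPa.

K_a = (1 − sin φ)/(1 + sin φ) = 0.4121.
γ' = 20.7 − 9.81 = 10.89 kN/m³.
Effective vertical stress at 4.5 m: σ'_v = 20.1×1.0 + 10.89×3.50 = 58.21 kPa.
σ'_h = K_a σ'_v = 0.4121 × 58.21 = 23.99 kPa; u = γ_w × 3.50 = 34.34 kPa.
Total σ_h = 23.99 + 34.34 = 58.33 kPa.

58.3 kPa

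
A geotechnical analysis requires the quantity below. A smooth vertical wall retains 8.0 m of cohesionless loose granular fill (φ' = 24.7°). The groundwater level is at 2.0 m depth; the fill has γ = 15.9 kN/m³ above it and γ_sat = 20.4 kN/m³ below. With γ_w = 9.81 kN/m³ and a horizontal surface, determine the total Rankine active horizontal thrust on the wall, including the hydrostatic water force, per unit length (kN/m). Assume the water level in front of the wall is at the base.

K_a = tan²(45° − φ/2) = 0.4106.
γ' = 20.4 − 9.81 = 10.59 kN/m³. Depth below WT = 6.0 m.
σ'_h at WT = K_a γ d_w = 13.06 kPa; at base = 13.06 + K_a γ' × 6.0 = 39.14 kPa.
P₁ (0–2.0 m) = ½×13.06×2.0 = 13.06. P₂ (2.0–8.0 m) = ½(13.06+39.14)×6.0 = 156.6.
P_w = ½ γ_w h₂² = 0.5×9.81×6.0² = 176.6. Total = 13.06+156.6+176.6 = 346.2 kN/m.

346 kN/m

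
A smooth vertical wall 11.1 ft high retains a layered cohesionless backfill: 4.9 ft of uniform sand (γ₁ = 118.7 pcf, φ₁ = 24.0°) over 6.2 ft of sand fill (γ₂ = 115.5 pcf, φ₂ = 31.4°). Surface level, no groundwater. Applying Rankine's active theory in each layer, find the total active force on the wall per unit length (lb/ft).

K_a1 = tan²(45°−24.0°/2) = 0.4217; K_a2 = tan²(45°−31.4°/2) = 0.3149.
Layer 1: σ at base = K_a1 γ₁ h₁ = 245.3 psf; P₁ = ½×245.3×4.9 = 601.0.
Layer 2: σ_v at top = γ₁h₁ = 581.6; σ_h top = K_a2×581.6 = 183.2; σ_h base = K_a2×(581.6+115.5×6.2) = 408.7.
P₂ = ½(183.2+408.7)×6.2 = 1835. Total P_a = 601.0+1835 = 2436 lb/ft.

2440 lb/ft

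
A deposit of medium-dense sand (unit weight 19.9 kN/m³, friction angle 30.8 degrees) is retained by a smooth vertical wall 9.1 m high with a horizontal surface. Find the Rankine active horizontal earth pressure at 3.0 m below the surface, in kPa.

19.3 kPa

K_a = (1 − sin φ)/(1 + sin φ) = 0.3227.
σ_h = K_a γ z = 0.3227 × 19.9 × 3.0 = 19.27 kPa.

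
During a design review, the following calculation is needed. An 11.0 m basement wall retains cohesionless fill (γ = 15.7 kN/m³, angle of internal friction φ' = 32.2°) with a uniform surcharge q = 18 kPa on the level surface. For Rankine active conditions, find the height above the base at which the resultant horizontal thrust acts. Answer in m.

K_a = 0.3047.
Triangular part P₁ = ½K_aγH² = 289.5 at H/3 = 3.667 m; rectangular part P₂ = K_a q H = 60.34 at H/2 = 5.500 m.
ȳ = (P₁·3.667 + P₂·5.500)/(P₁+P₂) = 3.983 m.

3.98 m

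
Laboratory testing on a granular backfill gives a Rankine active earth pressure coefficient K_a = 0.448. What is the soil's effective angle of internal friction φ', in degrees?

22.4°

K_a = tan²(45° − φ/2) ⇒ 45° − φ/2 = arctan(√0.448) = 33.80°.
φ = 2(45° − 33.80°) = 22.41°.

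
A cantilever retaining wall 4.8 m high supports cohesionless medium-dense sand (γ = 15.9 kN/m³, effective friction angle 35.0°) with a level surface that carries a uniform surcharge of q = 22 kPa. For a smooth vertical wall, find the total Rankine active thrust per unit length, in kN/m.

78.3 kN/m

K_a = tan²(45° − φ/2) = 0.2710.
Soil triangle: ½ K_a γ H² = 0.5×0.2710×15.9×4.8² = 49.64 kN/m.
Surcharge rectangle: K_a q H = 0.2710×22×4.8 = 28.62 kN/m.
Total = 49.64 + 28.62 = 78.25 kN/m.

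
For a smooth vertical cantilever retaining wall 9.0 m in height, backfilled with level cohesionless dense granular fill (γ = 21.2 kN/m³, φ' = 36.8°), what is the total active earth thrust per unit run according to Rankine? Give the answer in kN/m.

K_a = tan²(45° − φ/2) = 0.2508.
P_a = ½ K_a γ H² = 0.5 × 0.2508 × 21.2 × 9.0² = 215.3 kN/m.

215 kN/m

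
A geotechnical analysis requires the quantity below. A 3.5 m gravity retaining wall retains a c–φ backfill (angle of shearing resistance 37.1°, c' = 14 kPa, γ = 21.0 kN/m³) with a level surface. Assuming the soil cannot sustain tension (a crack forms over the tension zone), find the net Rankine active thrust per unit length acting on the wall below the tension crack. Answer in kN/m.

K_a = 0.2475; √K_a = 0.4975.
Tension-crack depth z_c = 2c/(γ√K_a) = 2×14/(21.0×0.4975) = 2.680 m.
σ_a at base = K_a γ H − 2c√K_a = 0.2475×21.0×3.5 − 2×14×0.4975 = 4.261 kPa.
P_a = ½ × 4.261 × (H − z_c) = 0.5×4.261×0.8199 = 1.747 kN/m.

1.75 kN/m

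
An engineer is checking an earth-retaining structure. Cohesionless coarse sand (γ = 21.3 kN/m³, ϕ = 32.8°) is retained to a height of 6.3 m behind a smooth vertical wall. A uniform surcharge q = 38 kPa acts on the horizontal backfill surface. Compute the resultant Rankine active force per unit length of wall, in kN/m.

197 kN/m

K_a = tan²(45° − φ/2) = 0.2973.
Soil triangle: ½ K_a γ H² = 0.5×0.2973×21.3×6.3² = 125.7 kN/m.
Surcharge rectangle: K_a q H = 0.2973×38×6.3 = 71.16 kN/m.
Total = 125.7 + 71.16 = 196.8 kN/m.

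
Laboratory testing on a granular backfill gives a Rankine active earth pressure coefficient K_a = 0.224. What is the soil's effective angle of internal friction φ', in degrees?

K_a = tan²(45° − φ/2) ⇒ 45° − φ/2 = arctan(√0.224) = 25.33°.
φ = 2(45° − 25.33°) = 39.34°.

39.3°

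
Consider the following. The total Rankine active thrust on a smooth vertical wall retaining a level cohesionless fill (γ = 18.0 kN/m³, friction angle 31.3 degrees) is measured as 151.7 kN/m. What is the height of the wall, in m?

7.30 m

K_a = 0.3162. P_a = ½ K_a γ H² ⇒ H = √(2P_a/(K_a γ)).
H = √(2×151.7/(0.3162×18.0)) = 7.301 m.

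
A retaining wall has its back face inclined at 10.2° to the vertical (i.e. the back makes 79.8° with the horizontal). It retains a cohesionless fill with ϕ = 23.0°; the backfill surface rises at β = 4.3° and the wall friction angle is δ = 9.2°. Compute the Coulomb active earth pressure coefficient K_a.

K_a = sin²(α+φ) / [sin²α · sin(α−δ) · (1 + √{sin(φ+δ)sin(φ−β) / (sin(α−δ)sin(α+β))})²].
With α = 79.8°, φ = 23.0°, δ = 9.2°, β = 4.3°: K_a = 0.5113.

0.511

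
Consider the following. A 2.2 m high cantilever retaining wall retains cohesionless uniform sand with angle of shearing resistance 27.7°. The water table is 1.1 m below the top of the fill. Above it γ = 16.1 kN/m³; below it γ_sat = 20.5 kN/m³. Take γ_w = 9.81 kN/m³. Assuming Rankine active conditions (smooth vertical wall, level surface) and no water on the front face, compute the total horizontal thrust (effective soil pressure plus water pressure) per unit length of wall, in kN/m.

K_a = tan²(45° − φ/2) = 0.3653.
γ' = 20.5 − 9.81 = 10.69 kN/m³. Depth below WT = 1.1 m.
σ'_h at WT = K_a γ d_w = 6.470 kPa; at base = 6.470 + K_a γ' × 1.1 = 10.77 kPa.
P₁ (0–1.1 m) = ½×6.470×1.1 = 3.559. P₂ (1.1–2.2 m) = ½(6.470+10.77)×1.1 = 9.480.
P_w = ½ γ_w h₂² = 0.5×9.81×1.1² = 5.935. Total = 3.559+9.480+5.935 = 18.97 kN/m.

19.0 kN/m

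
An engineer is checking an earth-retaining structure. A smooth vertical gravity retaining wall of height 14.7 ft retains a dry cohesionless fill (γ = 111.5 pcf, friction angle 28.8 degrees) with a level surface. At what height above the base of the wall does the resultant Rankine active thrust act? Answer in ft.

K_a = 0.3498.
The pressure distribution is triangular, so the resultant acts at H/3 above the base = 14.7/3 = 4.900 ft.

4.90 ft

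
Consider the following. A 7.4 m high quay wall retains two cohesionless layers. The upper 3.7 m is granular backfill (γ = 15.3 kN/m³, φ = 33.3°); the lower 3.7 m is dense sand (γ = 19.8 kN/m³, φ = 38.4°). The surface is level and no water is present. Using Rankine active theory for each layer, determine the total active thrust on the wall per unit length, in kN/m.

K_a1 = tan²(45°−33.3°/2) = 0.2911; K_a2 = tan²(45°−38.4°/2) = 0.2337.
Layer 1: σ at base = K_a1 γ₁ h₁ = 16.48 kPa; P₁ = ½×16.48×3.7 = 30.49.
Layer 2: σ_v at top = γ₁h₁ = 56.61; σ_h top = K_a2×56.61 = 13.23; σ_h base = K_a2×(56.61+19.8×3.7) = 30.35.
P₂ = ½(13.23+30.35)×3.7 = 80.62. Total P_a = 30.49+80.62 = 111.1 kN/m.

111 kN/m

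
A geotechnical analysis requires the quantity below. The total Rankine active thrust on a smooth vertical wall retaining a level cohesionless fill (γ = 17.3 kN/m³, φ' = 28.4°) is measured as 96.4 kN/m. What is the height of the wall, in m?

5.60 m

K_a = 0.3554. P_a = ½ K_a γ H² ⇒ H = √(2P_a/(K_a γ)).
H = √(2×96.4/(0.3554×17.3)) = 5.600 m.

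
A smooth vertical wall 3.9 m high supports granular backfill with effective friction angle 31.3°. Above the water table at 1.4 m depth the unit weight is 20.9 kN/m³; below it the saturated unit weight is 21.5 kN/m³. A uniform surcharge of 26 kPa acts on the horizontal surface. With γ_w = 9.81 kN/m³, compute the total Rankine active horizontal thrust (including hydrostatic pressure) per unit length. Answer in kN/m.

104 kN/m

K_a = tan²(45° − φ/2) = 0.3162.
γ' = 21.5 − 9.81 = 11.69 kN/m³. h₂ = H − d_w = 2.5 m.
σ'_h: at surface K_a·q = 8.221; at WT K_a(q+γd_w) = 17.47; at base K_a(q+γd_w+γ'h₂) = 26.71 kPa.
P₁ = ½(8.221+17.47)×1.4 = 17.99; P₂ = ½(17.47+26.71)×2.5 = 55.24; P_w = ½γ_w h₂² = 30.66.
Total = 17.99+55.24+30.66 = 103.9 kN/m.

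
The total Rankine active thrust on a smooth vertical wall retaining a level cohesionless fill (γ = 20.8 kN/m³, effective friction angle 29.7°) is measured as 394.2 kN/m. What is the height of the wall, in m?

K_a = 0.3374. P_a = ½ K_a γ H² ⇒ H = √(2P_a/(K_a γ)).
H = √(2×394.2/(0.3374×20.8)) = 10.60 m.

10.6 m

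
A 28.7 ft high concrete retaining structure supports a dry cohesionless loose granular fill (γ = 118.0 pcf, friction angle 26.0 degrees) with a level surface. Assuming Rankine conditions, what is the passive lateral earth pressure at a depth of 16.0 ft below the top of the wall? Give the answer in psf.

4840 psf

K_p = (1 + sin φ)/(1 − sin φ) = 2.561.
σ_h = K_p γ z = 2.561 × 118.0 × 16.0 = 4835 psf.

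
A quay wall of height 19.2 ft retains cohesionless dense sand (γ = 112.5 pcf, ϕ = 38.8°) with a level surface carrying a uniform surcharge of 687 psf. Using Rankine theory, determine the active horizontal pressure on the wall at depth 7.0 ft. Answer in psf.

K_a = (1 − sin φ)/(1 + sin φ) = 0.2296.
σ_v = γz + q = 112.5 × 7.0 + 687 = 1474 psf.
σ_h = K_a σ_v = 0.2296 × 1474 = 338.5 psf.

338 psf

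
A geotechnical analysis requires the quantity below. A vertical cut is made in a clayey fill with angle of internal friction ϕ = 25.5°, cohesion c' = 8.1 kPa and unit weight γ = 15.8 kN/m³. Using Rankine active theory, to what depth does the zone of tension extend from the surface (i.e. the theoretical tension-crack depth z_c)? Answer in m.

K_a = tan²(45° − 25.5°/2) = 0.3981; √K_a = 0.6310.
The active pressure is zero where K_a γ z = 2c√K_a, so z_c = 2c/(γ√K_a) = 2×8.1/(15.8×0.6310) = 1.625 m.

1.63 m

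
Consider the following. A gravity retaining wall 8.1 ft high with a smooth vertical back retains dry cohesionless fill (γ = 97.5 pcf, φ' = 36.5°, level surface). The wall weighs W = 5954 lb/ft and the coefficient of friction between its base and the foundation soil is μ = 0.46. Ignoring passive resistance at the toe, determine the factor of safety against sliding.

3.37

K_a = tan²(45° − 36.5°/2) = 0.2541.
P_a = ½K_aγH² = 0.5×0.2541×97.5×8.1² = 812.6 lb/ft, acting at H/3 = 2.700 ft above the base.
FS_sliding = μW / P_a = 0.46×5954 / 812.6 = 3.370.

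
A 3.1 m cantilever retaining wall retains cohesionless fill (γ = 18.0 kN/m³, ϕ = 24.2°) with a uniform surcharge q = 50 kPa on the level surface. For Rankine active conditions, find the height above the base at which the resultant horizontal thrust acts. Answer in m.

K_a = 0.4185.
Triangular part P₁ = ½K_aγH² = 36.20 at H/3 = 1.033 m; rectangular part P₂ = K_a q H = 64.87 at H/2 = 1.550 m.
ȳ = (P₁·1.033 + P₂·1.550)/(P₁+P₂) = 1.365 m.

1.36 m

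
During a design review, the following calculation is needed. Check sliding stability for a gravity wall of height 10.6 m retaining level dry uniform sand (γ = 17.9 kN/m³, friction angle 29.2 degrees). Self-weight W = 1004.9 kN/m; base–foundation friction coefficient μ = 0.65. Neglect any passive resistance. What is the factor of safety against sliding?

K_a = tan²(45° − 29.2°/2) = 0.3442.
P_a = ½K_aγH² = 0.5×0.3442×17.9×10.6² = 346.1 kN/m, acting at H/3 = 3.533 m above the base.
FS_sliding = μW / P_a = 0.65×1004.9 / 346.1 = 1.887.

1.89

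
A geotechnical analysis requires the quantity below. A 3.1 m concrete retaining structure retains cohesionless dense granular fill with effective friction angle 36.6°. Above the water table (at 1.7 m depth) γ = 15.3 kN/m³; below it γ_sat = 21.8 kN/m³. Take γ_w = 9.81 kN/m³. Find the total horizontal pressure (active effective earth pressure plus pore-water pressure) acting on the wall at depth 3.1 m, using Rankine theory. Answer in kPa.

K_a = (1 − sin φ)/(1 + sin φ) = 0.2530.
γ' = 21.8 − 9.81 = 11.99 kN/m³.
Effective vertical stress at 3.1 m: σ'_v = 15.3×1.7 + 11.99×1.40 = 42.80 kPa.
σ'_h = K_a σ'_v = 0.2530 × 42.80 = 10.83 kPa; u = γ_w × 1.40 = 13.73 kPa.
Total σ_h = 10.83 + 13.73 = 24.56 kPa.

24.6 kPa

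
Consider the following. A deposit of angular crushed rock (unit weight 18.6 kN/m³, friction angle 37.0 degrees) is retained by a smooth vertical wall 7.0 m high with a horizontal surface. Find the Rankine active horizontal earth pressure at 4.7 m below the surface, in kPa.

21.7 kPa

K_a = (1 − sin φ)/(1 + sin φ) = 0.2486.
σ_h = K_a γ z = 0.2486 × 18.6 × 4.7 = 21.73 kPa.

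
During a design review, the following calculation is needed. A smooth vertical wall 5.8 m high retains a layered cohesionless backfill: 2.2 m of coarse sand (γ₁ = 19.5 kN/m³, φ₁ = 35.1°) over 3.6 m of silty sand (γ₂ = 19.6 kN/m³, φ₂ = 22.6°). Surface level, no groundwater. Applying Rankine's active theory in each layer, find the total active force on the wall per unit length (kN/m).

138 kN/m

K_a1 = tan²(45°−35.1°/2) = 0.2698; K_a2 = tan²(45°−22.6°/2) = 0.4448.
Layer 1: σ at base = K_a1 γ₁ h₁ = 11.58 kPa; P₁ = ½×11.58×2.2 = 12.73.
Layer 2: σ_v at top = γ₁h₁ = 42.90; σ_h top = K_a2×42.90 = 19.08; σ_h base = K_a2×(42.90+19.6×3.6) = 50.46.
P₂ = ½(19.08+50.46)×3.6 = 125.2. Total P_a = 12.73+125.2 = 137.9 kN/m.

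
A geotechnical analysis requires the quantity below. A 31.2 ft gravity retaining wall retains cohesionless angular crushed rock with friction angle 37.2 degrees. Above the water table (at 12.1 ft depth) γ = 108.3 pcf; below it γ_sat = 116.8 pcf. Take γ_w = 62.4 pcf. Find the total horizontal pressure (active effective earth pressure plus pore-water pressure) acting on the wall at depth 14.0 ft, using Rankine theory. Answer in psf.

K_a = (1 − sin φ)/(1 + sin φ) = 0.2464.
γ' = 116.8 − 62.4 = 54.40 pcf.
Effective vertical stress at 14.0 ft: σ'_v = 108.3×12.1 + 54.40×1.90 = 1414 psf.
σ'_h = K_a σ'_v = 0.2464 × 1414 = 348.4 psf; u = γ_w × 1.90 = 118.6 psf.
Total σ_h = 348.4 + 118.6 = 466.9 psf.

467 psf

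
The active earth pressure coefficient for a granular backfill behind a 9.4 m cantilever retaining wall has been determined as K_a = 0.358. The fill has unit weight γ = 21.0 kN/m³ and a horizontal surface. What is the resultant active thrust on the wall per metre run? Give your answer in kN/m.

P = ½ K_a γ H² = 0.5 × 0.358 × 21.0 × 9.4² = 332.1 kN/m.

332 kN/m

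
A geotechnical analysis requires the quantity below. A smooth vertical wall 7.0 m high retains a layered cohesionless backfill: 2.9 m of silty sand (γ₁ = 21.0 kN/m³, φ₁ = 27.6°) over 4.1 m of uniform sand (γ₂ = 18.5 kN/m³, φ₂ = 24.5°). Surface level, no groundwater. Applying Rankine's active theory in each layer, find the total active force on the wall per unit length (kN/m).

200 kN/m

K_a1 = tan²(45°−27.6°/2) = 0.3668; K_a2 = tan²(45°−24.5°/2) = 0.4137.
Layer 1: σ at base = K_a1 γ₁ h₁ = 22.34 kPa; P₁ = ½×22.34×2.9 = 32.39.
Layer 2: σ_v at top = γ₁h₁ = 60.90; σ_h top = K_a2×60.90 = 25.20; σ_h base = K_a2×(60.90+18.5×4.1) = 56.58.
P₂ = ½(25.20+56.58)×4.1 = 167.6. Total P_a = 32.39+167.6 = 200.0 kN/m.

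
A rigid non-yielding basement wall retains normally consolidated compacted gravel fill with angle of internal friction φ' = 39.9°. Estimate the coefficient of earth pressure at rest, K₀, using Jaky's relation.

K₀ = 1 − sin φ' = 1 − sin 39.9° = 0.3586.

0.359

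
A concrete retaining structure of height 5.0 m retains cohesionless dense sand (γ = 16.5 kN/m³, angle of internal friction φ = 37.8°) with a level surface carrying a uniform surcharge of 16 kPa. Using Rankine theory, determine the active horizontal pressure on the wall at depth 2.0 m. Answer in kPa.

11.8 kPa

K_a = (1 − sin φ)/(1 + sin φ) = 0.2400.
σ_v = γz + q = 16.5 × 2.0 + 16 = 49.00 kPa.
σ_h = K_a σ_v = 0.2400 × 49.00 = 11.76 kPa.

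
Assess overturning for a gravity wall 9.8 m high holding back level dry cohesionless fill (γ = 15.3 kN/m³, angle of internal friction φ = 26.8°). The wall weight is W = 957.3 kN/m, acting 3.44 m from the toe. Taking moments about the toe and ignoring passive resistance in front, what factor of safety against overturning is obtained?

K_a = tan²(45° − 26.8°/2) = 0.3785.
P_a = ½K_aγH² = 0.5×0.3785×15.3×9.8² = 278.1 kN/m, acting at H/3 = 3.267 m above the base.
Overturning moment M_o = P_a × H/3 = 278.1 × 3.267 = 908.4.
Resisting moment M_r = W × 3.44 = 957.3 × 3.44 = 3293.
FS_overturning = M_r/M_o = 3293/908.4 = 3.625.

3.63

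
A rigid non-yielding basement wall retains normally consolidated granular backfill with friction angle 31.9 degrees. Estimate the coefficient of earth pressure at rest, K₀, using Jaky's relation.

0.472

K₀ = 1 − sin φ' = 1 − sin 31.9° = 0.4716.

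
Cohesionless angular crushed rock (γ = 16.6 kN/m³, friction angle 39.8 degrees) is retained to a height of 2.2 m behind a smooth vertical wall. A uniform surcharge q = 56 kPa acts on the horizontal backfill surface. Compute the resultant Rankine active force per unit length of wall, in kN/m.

35.8 kN/m

K_a = tan²(45° − φ/2) = 0.2194.
Soil triangle: ½ K_a γ H² = 0.5×0.2194×16.6×2.2² = 8.815 kN/m.
Surcharge rectangle: K_a q H = 0.2194×56×2.2 = 27.03 kN/m.
Total = 8.815 + 27.03 = 35.85 kN/m.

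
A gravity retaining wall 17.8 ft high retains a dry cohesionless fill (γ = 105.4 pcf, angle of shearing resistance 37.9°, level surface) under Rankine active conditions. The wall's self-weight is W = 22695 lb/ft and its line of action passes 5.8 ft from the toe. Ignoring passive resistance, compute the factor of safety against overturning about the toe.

K_a = tan²(45° − 37.9°/2) = 0.2389.
P_a = ½K_aγH² = 0.5×0.2389×105.4×17.8² = 3990 lb/ft, acting at H/3 = 5.933 ft above the base.
Overturning moment M_o = P_a × H/3 = 3990 × 5.933 = 23670.
Resisting moment M_r = W × 5.8 = 22695 × 5.8 = 131600.
FS_overturning = M_r/M_o = 131600/23670 = 5.561.

5.56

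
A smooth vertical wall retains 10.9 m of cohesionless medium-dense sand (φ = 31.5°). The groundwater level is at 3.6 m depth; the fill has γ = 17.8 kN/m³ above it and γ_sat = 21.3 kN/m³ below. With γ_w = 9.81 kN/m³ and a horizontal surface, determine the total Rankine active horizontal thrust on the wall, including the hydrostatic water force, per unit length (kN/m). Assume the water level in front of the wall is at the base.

K_a = tan²(45° − φ/2) = 0.3136.
γ' = 21.3 − 9.81 = 11.49 kN/m³. Depth below WT = 7.3 m.
σ'_h at WT = K_a γ d_w = 20.10 kPa; at base = 20.10 + K_a γ' × 7.3 = 46.40 kPa.
P₁ (0–3.6 m) = ½×20.10×3.6 = 36.18. P₂ (3.6–10.9 m) = ½(20.10+46.40)×7.3 = 242.7.
P_w = ½ γ_w h₂² = 0.5×9.81×7.3² = 261.4. Total = 36.18+242.7+261.4 = 540.3 kN/m.

540 kN/m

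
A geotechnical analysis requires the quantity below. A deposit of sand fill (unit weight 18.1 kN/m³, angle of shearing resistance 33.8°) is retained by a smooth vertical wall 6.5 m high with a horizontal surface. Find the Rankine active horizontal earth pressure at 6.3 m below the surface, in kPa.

32.5 kPa

K_a = (1 − sin φ)/(1 + sin φ) = 0.2851.
σ_h = K_a γ z = 0.2851 × 18.1 × 6.3 = 32.51 kPa.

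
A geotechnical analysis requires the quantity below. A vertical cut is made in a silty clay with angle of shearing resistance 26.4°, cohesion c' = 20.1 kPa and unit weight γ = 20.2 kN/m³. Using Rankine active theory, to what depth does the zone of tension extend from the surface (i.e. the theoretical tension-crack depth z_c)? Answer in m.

3.21 m

K_a = tan²(45° − 26.4°/2) = 0.3844; √K_a = 0.6200.
The active pressure is zero where K_a γ z = 2c√K_a, so z_c = 2c/(γ√K_a) = 2×20.1/(20.2×0.6200) = 3.210 m.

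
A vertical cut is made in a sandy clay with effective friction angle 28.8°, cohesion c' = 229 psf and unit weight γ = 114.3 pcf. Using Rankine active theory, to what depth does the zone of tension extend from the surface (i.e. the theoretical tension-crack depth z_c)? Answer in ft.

6.78 ft

K_a = tan²(45° − 28.8°/2) = 0.3498; √K_a = 0.5914.
The active pressure is zero where K_a γ z = 2c√K_a, so z_c = 2c/(γ√K_a) = 2×229/(114.3×0.5914) = 6.775 ft.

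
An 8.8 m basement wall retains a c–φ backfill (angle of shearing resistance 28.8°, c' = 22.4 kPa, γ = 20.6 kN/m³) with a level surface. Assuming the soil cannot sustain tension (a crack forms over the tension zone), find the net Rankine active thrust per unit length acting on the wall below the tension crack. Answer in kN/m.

K_a = 0.3498; √K_a = 0.5914.
Tension-crack depth z_c = 2c/(γ√K_a) = 2×22.4/(20.6×0.5914) = 3.677 m.
σ_a at base = K_a γ H − 2c√K_a = 0.3498×20.6×8.8 − 2×22.4×0.5914 = 36.91 kPa.
P_a = ½ × 36.91 × (H − z_c) = 0.5×36.91×5.123 = 94.54 kN/m.

94.5 kN/m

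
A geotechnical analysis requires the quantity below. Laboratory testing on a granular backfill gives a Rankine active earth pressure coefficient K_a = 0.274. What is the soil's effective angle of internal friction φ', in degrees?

K_a = tan²(45° − φ/2) ⇒ 45° − φ/2 = arctan(√0.274) = 27.63°.
φ = 2(45° − 27.63°) = 34.74°.

34.7°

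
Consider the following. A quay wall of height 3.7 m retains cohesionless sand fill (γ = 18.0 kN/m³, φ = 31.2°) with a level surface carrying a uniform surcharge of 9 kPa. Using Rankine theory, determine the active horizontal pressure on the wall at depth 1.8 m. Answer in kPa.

K_a = (1 − sin φ)/(1 + sin φ) = 0.3175.
σ_v = γz + q = 18.0 × 1.8 + 9 = 41.40 kPa.
σ_h = K_a σ_v = 0.3175 × 41.40 = 13.14 kPa.

13.1 kPa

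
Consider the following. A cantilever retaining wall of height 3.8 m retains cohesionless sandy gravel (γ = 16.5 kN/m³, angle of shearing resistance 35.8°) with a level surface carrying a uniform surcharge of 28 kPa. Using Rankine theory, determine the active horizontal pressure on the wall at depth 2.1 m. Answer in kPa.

16.4 kPa

K_a = (1 − sin φ)/(1 + sin φ) = 0.2619.
σ_v = γz + q = 16.5 × 2.1 + 28 = 62.65 kPa.
σ_h = K_a σ_v = 0.2619 × 62.65 = 16.41 kPa.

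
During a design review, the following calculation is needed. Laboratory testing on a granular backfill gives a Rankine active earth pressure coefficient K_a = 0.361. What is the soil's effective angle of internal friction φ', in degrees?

28.0°

K_a = tan²(45° − φ/2) ⇒ 45° − φ/2 = arctan(√0.361) = 31.00°.
φ = 2(45° − 31.00°) = 28.00°.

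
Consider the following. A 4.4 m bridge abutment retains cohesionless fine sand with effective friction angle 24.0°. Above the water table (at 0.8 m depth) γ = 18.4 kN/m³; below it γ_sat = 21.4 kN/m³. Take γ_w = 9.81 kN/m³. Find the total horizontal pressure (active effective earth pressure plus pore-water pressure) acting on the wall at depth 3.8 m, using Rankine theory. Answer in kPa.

50.3 kPa

K_a = (1 − sin φ)/(1 + sin φ) = 0.4217.
γ' = 21.4 − 9.81 = 11.59 kN/m³.
Effective vertical stress at 3.8 m: σ'_v = 18.4×0.8 + 11.59×3.00 = 49.49 kPa.
σ'_h = K_a σ'_v = 0.4217 × 49.49 = 20.87 kPa; u = γ_w × 3.00 = 29.43 kPa.
Total σ_h = 20.87 + 29.43 = 50.30 kPa.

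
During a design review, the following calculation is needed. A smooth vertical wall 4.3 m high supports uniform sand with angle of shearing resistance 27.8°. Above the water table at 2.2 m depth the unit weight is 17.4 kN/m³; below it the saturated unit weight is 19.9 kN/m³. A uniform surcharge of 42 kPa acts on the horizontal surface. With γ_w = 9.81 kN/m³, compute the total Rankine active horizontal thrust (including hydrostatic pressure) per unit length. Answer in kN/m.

140 kN/m

K_a = tan²(45° − φ/2) = 0.3639.
γ' = 19.9 − 9.81 = 10.09 kN/m³. h₂ = H − d_w = 2.1 m.
σ'_h: at surface K_a·q = 15.28; at WT K_a(q+γd_w) = 29.21; at base K_a(q+γd_w+γ'h₂) = 36.92 kPa.
P₁ = ½(15.28+29.21)×2.2 = 48.95; P₂ = ½(29.21+36.92)×2.1 = 69.44; P_w = ½γ_w h₂² = 21.63.
Total = 48.95+69.44+21.63 = 140.0 kN/m.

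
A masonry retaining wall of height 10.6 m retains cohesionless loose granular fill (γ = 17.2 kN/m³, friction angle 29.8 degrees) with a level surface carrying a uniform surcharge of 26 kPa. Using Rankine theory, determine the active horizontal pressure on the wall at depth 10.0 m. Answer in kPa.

K_a = (1 − sin φ)/(1 + sin φ) = 0.3360.
σ_v = γz + q = 17.2 × 10.0 + 26 = 198.0 kPa.
σ_h = K_a σ_v = 0.3360 × 198.0 = 66.53 kPa.

66.5 kPa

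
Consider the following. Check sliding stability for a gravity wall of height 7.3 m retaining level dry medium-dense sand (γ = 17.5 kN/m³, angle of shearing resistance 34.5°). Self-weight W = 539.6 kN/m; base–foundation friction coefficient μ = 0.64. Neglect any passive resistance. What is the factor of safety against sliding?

2.68

K_a = tan²(45° − 34.5°/2) = 0.2768.
P_a = ½K_aγH² = 0.5×0.2768×17.5×7.3² = 129.1 kN/m, acting at H/3 = 2.433 m above the base.
FS_sliding = μW / P_a = 0.64×539.6 / 129.1 = 2.676.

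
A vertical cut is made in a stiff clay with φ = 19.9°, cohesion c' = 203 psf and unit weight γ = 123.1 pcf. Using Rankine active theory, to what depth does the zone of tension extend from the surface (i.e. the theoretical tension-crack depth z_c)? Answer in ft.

4.70 ft

K_a = tan²(45° − 19.9°/2) = 0.4921; √K_a = 0.7015.
The active pressure is zero where K_a γ z = 2c√K_a, so z_c = 2c/(γ√K_a) = 2×203/(123.1×0.7015) = 4.701 ft.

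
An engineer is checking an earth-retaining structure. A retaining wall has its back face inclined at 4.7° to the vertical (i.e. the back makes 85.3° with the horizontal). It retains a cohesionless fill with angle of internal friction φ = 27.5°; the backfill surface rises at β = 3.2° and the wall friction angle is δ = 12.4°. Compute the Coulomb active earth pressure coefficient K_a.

K_a = sin²(α+φ) / [sin²α · sin(α−δ) · (1 + √{sin(φ+δ)sin(φ−β) / (sin(α−δ)sin(α+β))})²].
With α = 85.3°, φ = 27.5°, δ = 12.4°, β = 3.2°: K_a = 0.3846.

0.385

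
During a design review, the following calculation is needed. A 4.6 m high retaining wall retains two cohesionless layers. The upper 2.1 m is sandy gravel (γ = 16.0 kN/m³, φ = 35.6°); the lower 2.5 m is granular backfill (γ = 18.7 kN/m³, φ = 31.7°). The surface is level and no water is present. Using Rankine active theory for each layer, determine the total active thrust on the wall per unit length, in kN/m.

53.6 kN/m

K_a1 = tan²(45°−35.6°/2) = 0.2641; K_a2 = tan²(45°−31.7°/2) = 0.3111.
Layer 1: σ at base = K_a1 γ₁ h₁ = 8.875 kPa; P₁ = ½×8.875×2.1 = 9.318.
Layer 2: σ_v at top = γ₁h₁ = 33.60; σ_h top = K_a2×33.60 = 10.45; σ_h base = K_a2×(33.60+18.7×2.5) = 24.99.
P₂ = ½(10.45+24.99)×2.5 = 44.31. Total P_a = 9.318+44.31 = 53.63 kN/m.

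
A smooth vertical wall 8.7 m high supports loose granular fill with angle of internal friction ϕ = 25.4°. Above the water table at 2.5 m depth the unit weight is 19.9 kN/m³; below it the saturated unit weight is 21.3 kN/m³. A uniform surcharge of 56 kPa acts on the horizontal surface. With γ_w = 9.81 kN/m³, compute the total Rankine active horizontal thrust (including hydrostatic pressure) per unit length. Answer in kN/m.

620 kN/m

K_a = tan²(45° − φ/2) = 0.3996.
γ' = 21.3 − 9.81 = 11.49 kN/m³. h₂ = H − d_w = 6.2 m.
σ'_h: at surface K_a·q = 22.38; at WT K_a(q+γd_w) = 42.26; at base K_a(q+γd_w+γ'h₂) = 70.73 kPa.
P₁ = ½(22.38+42.26)×2.5 = 80.80; P₂ = ½(42.26+70.73)×6.2 = 350.3; P_w = ½γ_w h₂² = 188.5.
Total = 80.80+350.3+188.5 = 619.6 kN/m.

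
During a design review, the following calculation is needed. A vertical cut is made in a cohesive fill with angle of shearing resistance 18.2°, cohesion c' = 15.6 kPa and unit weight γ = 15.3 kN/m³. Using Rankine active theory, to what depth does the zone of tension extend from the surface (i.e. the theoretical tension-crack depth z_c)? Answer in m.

2.82 m

K_a = tan²(45° − 18.2°/2) = 0.5240; √K_a = 0.7239.
The active pressure is zero where K_a γ z = 2c√K_a, so z_c = 2c/(γ√K_a) = 2×15.6/(15.3×0.7239) = 2.817 m.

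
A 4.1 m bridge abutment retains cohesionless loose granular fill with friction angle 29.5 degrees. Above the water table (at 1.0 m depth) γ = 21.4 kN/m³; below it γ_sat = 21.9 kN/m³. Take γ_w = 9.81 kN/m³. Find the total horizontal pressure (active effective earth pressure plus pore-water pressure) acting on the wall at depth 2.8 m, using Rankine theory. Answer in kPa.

K_a = (1 − sin φ)/(1 + sin φ) = 0.3401.
γ' = 21.9 − 9.81 = 12.09 kN/m³.
Effective vertical stress at 2.8 m: σ'_v = 21.4×1.0 + 12.09×1.80 = 43.16 kPa.
σ'_h = K_a σ'_v = 0.3401 × 43.16 = 14.68 kPa; u = γ_w × 1.80 = 17.66 kPa.
Total σ_h = 14.68 + 17.66 = 32.34 kPa.

32.3 kPa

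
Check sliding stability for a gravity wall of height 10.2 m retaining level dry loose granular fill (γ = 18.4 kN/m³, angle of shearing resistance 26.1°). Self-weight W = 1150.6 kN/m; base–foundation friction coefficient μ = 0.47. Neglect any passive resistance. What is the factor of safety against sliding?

K_a = tan²(45° − 26.1°/2) = 0.3889.
P_a = ½K_aγH² = 0.5×0.3889×18.4×10.2² = 372.3 kN/m, acting at H/3 = 3.400 m above the base.
FS_sliding = μW / P_a = 0.47×1150.6 / 372.3 = 1.453.

1.45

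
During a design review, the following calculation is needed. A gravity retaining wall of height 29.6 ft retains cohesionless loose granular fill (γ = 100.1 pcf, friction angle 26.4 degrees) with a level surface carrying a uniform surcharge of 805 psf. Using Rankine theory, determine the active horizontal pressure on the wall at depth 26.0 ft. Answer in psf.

1310 psf

K_a = (1 − sin φ)/(1 + sin φ) = 0.3844.
σ_v = γz + q = 100.1 × 26.0 + 805 = 3408 psf.
σ_h = K_a σ_v = 0.3844 × 3408 = 1310 psf.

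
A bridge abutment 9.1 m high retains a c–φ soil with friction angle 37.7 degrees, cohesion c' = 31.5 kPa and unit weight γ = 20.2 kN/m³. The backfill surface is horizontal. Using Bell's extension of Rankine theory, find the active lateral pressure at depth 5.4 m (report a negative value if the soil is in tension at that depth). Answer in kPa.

-4.64 kPa

K_a = (1 − sin φ)/(1 + sin φ) = 0.2411.
σ_a = K_a γ z − 2c√K_a = 0.2411×20.2×5.4 − 2×31.5×0.4910 = -4.637 kPa.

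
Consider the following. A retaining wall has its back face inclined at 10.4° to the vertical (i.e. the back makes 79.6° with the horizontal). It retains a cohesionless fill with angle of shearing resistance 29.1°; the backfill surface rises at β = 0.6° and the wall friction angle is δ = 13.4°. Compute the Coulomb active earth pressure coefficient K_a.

0.397

K_a = sin²(α+φ) / [sin²α · sin(α−δ) · (1 + √{sin(φ+δ)sin(φ−β) / (sin(α−δ)sin(α+β))})²].
With α = 79.6°, φ = 29.1°, δ = 13.4°, β = 0.6°: K_a = 0.3970.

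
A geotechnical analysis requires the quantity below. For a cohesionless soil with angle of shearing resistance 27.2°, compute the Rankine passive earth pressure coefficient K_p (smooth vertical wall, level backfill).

2.68

K_p = (1 + sin φ)/(1 − sin φ) = tan²(45° + 27.2°/2) = 2.684.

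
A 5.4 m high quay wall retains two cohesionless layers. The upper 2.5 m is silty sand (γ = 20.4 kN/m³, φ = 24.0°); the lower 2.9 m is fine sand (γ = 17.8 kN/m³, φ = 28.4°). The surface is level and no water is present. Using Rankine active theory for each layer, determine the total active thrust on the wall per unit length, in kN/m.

106 kN/m

K_a1 = tan²(45°−24.0°/2) = 0.4217; K_a2 = tan²(45°−28.4°/2) = 0.3554.
Layer 1: σ at base = K_a1 γ₁ h₁ = 21.51 kPa; P₁ = ½×21.51×2.5 = 26.89.
Layer 2: σ_v at top = γ₁h₁ = 51.00; σ_h top = K_a2×51.00 = 18.12; σ_h base = K_a2×(51.00+17.8×2.9) = 36.47.
P₂ = ½(18.12+36.47)×2.9 = 79.16. Total P_a = 26.89+79.16 = 106.0 kN/m.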